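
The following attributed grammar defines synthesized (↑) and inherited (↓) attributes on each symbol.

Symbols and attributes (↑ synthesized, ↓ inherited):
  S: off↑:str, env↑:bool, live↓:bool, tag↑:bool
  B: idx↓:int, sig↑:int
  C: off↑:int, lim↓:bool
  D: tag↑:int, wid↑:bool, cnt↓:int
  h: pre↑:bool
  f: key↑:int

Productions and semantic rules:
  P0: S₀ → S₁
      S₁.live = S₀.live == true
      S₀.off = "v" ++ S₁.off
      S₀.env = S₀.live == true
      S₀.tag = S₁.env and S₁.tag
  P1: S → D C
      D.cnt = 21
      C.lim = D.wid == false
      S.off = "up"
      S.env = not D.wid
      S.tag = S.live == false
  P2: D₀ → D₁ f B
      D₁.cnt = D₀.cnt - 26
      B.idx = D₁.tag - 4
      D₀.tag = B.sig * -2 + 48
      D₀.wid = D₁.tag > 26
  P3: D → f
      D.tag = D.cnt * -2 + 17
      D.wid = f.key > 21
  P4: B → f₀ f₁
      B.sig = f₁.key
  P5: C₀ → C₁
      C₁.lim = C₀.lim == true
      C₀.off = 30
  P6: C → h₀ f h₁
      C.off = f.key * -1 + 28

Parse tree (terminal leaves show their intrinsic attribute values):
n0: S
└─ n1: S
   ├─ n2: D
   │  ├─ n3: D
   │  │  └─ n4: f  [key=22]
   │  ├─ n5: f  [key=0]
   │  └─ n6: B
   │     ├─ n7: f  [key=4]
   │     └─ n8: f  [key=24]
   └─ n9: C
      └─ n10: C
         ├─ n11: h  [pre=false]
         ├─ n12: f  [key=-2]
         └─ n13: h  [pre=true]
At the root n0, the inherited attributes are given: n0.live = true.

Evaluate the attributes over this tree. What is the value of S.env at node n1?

1. n0.live = true  [given at root]
2. n1.live = true  [S₀.live == true]
3. n2.cnt = 21  [21]
4. n3.cnt = -5  [D₀.cnt - 26]
5. n4.key = 22  [terminal]
6. n3.tag = 27  [D.cnt * -2 + 17]
7. n3.wid = true  [f.key > 21]
8. n5.key = 0  [terminal]
9. n6.idx = 23  [D₁.tag - 4]
10. n7.key = 4  [terminal]
11. n8.key = 24  [terminal]
12. n6.sig = 24  [f₁.key]
13. n2.tag = 0  [B.sig * -2 + 48]
14. n2.wid = true  [D₁.tag > 26]
15. n9.lim = false  [D.wid == false]
16. n10.lim = false  [C₀.lim == true]
17. n11.pre = false  [terminal]
18. n12.key = -2  [terminal]
19. n13.pre = true  [terminal]
20. n10.off = 30  [f.key * -1 + 28]
21. n9.off = 30  [30]
22. n1.off = "up"  ["up"]
23. n1.env = false  [not D.wid]
24. n1.tag = false  [S.live == false]
25. n0.off = "vup"  ["v" ++ S₁.off]
26. n0.env = true  [S₀.live == true]
27. n0.tag = false  [S₁.env and S₁.tag]

false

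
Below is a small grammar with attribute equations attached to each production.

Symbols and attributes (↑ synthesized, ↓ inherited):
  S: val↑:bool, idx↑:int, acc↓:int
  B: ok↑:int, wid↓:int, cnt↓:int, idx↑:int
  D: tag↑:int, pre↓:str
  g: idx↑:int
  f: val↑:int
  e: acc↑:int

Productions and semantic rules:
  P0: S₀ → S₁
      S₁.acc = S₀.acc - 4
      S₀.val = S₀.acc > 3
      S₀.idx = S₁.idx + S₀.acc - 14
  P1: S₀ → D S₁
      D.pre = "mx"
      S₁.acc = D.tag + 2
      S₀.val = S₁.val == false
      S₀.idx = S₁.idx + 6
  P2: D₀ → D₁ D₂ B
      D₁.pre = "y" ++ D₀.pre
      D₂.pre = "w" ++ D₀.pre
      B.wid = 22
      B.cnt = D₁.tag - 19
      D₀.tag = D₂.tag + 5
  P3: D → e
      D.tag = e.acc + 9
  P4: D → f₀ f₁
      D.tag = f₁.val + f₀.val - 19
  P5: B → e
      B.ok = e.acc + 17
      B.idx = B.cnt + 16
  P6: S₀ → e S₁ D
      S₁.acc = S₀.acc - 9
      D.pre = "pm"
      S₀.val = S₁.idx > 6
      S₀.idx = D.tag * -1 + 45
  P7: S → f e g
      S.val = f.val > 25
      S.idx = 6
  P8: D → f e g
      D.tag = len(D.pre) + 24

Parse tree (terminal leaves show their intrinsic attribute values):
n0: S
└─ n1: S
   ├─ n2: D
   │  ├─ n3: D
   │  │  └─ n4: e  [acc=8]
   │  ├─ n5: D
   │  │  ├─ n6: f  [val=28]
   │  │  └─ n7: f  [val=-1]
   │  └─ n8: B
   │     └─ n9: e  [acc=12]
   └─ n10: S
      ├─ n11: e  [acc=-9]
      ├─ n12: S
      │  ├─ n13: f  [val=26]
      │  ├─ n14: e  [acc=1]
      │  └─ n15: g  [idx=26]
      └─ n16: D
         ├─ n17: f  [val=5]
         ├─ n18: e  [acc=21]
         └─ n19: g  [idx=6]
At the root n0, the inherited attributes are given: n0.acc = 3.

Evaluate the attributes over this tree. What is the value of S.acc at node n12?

1. n0.acc = 3  [given at root]
2. n1.acc = -1  [S₀.acc - 4]
3. n2.pre = "mx"  ["mx"]
4. n3.pre = "ymx"  ["y" ++ D₀.pre]
5. n4.acc = 8  [terminal]
6. n3.tag = 17  [e.acc + 9]
7. n5.pre = "wmx"  ["w" ++ D₀.pre]
8. n6.val = 28  [terminal]
9. n7.val = -1  [terminal]
10. n5.tag = 8  [f₁.val + f₀.val - 19]
11. n8.wid = 22  [22]
12. n8.cnt = -2  [D₁.tag - 19]
13. n9.acc = 12  [terminal]
14. n8.ok = 29  [e.acc + 17]
15. n8.idx = 14  [B.cnt + 16]
16. n2.tag = 13  [D₂.tag + 5]
17. n10.acc = 15  [D.tag + 2]
18. n11.acc = -9  [terminal]
19. n12.acc = 6  [S₀.acc - 9]
20. n13.val = 26  [terminal]
21. n14.acc = 1  [terminal]
22. n15.idx = 26  [terminal]
23. n12.val = true  [f.val > 25]
24. n12.idx = 6  [6]
25. n16.pre = "pm"  ["pm"]
26. n17.val = 5  [terminal]
27. n18.acc = 21  [terminal]
28. n19.idx = 6  [terminal]
29. n16.tag = 26  [len(D.pre) + 24]
30. n10.val = false  [S₁.idx > 6]
31. n10.idx = 19  [D.tag * -1 + 45]
32. n1.val = true  [S₁.val == false]
33. n1.idx = 25  [S₁.idx + 6]
34. n0.val = false  [S₀.acc > 3]
35. n0.idx = 14  [S₁.idx + S₀.acc - 14]

6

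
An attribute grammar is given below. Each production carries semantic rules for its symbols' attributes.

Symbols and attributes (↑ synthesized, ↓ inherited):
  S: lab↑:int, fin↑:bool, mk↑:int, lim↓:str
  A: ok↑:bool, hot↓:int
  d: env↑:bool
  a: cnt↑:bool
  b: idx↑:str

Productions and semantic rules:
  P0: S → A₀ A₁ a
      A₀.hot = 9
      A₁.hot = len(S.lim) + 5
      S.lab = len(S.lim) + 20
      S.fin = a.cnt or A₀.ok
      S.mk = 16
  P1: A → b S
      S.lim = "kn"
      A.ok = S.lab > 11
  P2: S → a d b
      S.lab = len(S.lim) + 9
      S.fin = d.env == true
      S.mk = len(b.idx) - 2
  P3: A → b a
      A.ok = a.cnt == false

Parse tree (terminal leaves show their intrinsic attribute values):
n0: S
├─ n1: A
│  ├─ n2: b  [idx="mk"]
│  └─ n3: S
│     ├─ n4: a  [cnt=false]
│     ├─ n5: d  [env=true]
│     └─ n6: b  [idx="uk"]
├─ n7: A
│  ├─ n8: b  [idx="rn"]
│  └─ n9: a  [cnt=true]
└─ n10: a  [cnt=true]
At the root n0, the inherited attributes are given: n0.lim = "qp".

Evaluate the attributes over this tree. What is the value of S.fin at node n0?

true

1. n0.lim = "qp"  [given at root]
2. n1.hot = 9  [9]
3. n2.idx = "mk"  [terminal]
4. n3.lim = "kn"  ["kn"]
5. n4.cnt = false  [terminal]
6. n5.env = true  [terminal]
7. n6.idx = "uk"  [terminal]
8. n3.lab = 11  [len(S.lim) + 9]
9. n3.fin = true  [d.env == true]
10. n3.mk = 0  [len(b.idx) - 2]
11. n1.ok = false  [S.lab > 11]
12. n7.hot = 7  [len(S.lim) + 5]
13. n8.idx = "rn"  [terminal]
14. n9.cnt = true  [terminal]
15. n7.ok = false  [a.cnt == false]
16. n10.cnt = true  [terminal]
17. n0.lab = 22  [len(S.lim) + 20]
18. n0.fin = true  [a.cnt or A₀.ok]
19. n0.mk = 16  [16]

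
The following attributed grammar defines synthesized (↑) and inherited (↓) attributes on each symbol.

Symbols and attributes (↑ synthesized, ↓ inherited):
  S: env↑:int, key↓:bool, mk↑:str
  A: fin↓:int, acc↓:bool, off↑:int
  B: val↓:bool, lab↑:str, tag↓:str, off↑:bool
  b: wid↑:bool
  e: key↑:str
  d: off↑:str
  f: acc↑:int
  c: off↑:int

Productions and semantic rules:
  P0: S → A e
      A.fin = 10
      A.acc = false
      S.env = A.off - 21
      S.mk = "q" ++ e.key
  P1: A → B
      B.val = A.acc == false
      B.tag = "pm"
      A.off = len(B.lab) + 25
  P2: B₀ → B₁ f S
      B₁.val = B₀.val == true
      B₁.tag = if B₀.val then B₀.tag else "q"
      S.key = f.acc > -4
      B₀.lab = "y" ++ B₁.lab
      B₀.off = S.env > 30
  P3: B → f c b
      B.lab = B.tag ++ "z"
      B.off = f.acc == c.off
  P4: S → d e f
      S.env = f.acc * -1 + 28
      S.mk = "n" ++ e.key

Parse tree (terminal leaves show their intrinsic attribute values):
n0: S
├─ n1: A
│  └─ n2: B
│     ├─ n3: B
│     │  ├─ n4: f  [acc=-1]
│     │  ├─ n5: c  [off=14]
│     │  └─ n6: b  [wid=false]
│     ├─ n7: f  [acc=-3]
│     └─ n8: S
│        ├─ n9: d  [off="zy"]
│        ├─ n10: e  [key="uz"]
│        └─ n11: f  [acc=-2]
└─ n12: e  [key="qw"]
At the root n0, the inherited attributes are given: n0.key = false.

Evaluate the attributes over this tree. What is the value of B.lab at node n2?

"ypmz"

1. n0.key = false  [given at root]
2. n1.fin = 10  [10]
3. n1.acc = false  [false]
4. n2.val = true  [A.acc == false]
5. n2.tag = "pm"  ["pm"]
6. n3.val = true  [B₀.val == true]
7. n3.tag = "pm"  [if B₀.val then B₀.tag else "q"]
8. n4.acc = -1  [terminal]
9. n5.off = 14  [terminal]
10. n6.wid = false  [terminal]
11. n3.lab = "pmz"  [B.tag ++ "z"]
12. n3.off = false  [f.acc == c.off]
13. n7.acc = -3  [terminal]
14. n8.key = true  [f.acc > -4]
15. n9.off = "zy"  [terminal]
16. n10.key = "uz"  [terminal]
17. n11.acc = -2  [terminal]
18. n8.env = 30  [f.acc * -1 + 28]
19. n8.mk = "nuz"  ["n" ++ e.key]
20. n2.lab = "ypmz"  ["y" ++ B₁.lab]
21. n2.off = false  [S.env > 30]
22. n1.off = 29  [len(B.lab) + 25]
23. n12.key = "qw"  [terminal]
24. n0.env = 8  [A.off - 21]
25. n0.mk = "qqw"  ["q" ++ e.key]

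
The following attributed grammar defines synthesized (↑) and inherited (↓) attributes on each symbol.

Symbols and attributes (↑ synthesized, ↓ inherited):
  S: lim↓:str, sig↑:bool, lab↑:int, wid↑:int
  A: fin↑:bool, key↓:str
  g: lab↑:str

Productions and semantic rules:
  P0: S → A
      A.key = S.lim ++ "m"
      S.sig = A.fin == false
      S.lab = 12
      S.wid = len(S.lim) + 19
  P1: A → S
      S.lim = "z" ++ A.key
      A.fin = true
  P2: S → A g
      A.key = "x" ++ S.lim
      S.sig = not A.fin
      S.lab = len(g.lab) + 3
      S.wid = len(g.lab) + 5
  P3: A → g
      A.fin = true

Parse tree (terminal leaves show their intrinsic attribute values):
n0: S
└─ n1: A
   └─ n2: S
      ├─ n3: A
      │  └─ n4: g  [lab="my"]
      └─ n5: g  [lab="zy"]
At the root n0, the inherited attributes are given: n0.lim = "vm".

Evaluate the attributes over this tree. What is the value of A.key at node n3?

1. n0.lim = "vm"  [given at root]
2. n1.key = "vmm"  [S.lim ++ "m"]
3. n2.lim = "zvmm"  ["z" ++ A.key]
4. n3.key = "xzvmm"  ["x" ++ S.lim]
5. n4.lab = "my"  [terminal]
6. n3.fin = true  [true]
7. n5.lab = "zy"  [terminal]
8. n2.sig = false  [not A.fin]
9. n2.lab = 5  [len(g.lab) + 3]
10. n2.wid = 7  [len(g.lab) + 5]
11. n1.fin = true  [true]
12. n0.sig = false  [A.fin == false]
13. n0.lab = 12  [12]
14. n0.wid = 21  [len(S.lim) + 19]

"xzvmm"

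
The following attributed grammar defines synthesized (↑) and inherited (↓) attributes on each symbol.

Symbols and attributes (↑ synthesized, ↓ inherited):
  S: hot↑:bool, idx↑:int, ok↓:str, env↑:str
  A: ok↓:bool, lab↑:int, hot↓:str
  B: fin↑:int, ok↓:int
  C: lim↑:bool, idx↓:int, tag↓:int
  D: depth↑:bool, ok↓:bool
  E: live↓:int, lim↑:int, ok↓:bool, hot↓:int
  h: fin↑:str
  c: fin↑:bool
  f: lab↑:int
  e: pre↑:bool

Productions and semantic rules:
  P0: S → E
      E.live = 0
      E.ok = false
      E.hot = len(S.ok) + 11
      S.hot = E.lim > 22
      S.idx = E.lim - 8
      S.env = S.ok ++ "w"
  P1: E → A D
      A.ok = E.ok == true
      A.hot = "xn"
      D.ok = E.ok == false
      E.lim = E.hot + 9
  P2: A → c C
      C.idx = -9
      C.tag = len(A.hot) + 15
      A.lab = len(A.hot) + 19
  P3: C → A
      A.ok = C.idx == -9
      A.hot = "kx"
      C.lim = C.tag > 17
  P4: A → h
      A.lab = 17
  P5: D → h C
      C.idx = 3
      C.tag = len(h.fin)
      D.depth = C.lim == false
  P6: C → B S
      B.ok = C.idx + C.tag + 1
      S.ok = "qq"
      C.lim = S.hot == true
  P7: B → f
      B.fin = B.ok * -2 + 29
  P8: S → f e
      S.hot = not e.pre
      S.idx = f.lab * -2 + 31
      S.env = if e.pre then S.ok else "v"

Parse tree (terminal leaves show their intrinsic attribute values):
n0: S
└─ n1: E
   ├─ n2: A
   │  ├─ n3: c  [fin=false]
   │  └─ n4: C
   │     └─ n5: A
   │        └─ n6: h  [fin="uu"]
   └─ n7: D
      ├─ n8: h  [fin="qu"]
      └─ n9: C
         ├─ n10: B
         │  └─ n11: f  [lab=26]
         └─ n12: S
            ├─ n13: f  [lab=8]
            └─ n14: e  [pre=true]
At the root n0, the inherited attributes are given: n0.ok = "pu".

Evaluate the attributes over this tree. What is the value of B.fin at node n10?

17

1. n0.ok = "pu"  [given at root]
2. n1.live = 0  [0]
3. n1.ok = false  [false]
4. n1.hot = 13  [len(S.ok) + 11]
5. n2.ok = false  [E.ok == true]
6. n2.hot = "xn"  ["xn"]
7. n3.fin = false  [terminal]
8. n4.idx = -9  [-9]
9. n4.tag = 17  [len(A.hot) + 15]
10. n5.ok = true  [C.idx == -9]
11. n5.hot = "kx"  ["kx"]
12. n6.fin = "uu"  [terminal]
13. n5.lab = 17  [17]
14. n4.lim = false  [C.tag > 17]
15. n2.lab = 21  [len(A.hot) + 19]
16. n7.ok = true  [E.ok == false]
17. n8.fin = "qu"  [terminal]
18. n9.idx = 3  [3]
19. n9.tag = 2  [len(h.fin)]
20. n10.ok = 6  [C.idx + C.tag + 1]
21. n11.lab = 26  [terminal]
22. n10.fin = 17  [B.ok * -2 + 29]
23. n12.ok = "qq"  ["qq"]
24. n13.lab = 8  [terminal]
25. n14.pre = true  [terminal]
26. n12.hot = false  [not e.pre]
27. n12.idx = 15  [f.lab * -2 + 31]
28. n12.env = "qq"  [if e.pre then S.ok else "v"]
29. n9.lim = false  [S.hot == true]
30. n7.depth = true  [C.lim == false]
31. n1.lim = 22  [E.hot + 9]
32. n0.hot = false  [E.lim > 22]
33. n0.idx = 14  [E.lim - 8]
34. n0.env = "puw"  [S.ok ++ "w"]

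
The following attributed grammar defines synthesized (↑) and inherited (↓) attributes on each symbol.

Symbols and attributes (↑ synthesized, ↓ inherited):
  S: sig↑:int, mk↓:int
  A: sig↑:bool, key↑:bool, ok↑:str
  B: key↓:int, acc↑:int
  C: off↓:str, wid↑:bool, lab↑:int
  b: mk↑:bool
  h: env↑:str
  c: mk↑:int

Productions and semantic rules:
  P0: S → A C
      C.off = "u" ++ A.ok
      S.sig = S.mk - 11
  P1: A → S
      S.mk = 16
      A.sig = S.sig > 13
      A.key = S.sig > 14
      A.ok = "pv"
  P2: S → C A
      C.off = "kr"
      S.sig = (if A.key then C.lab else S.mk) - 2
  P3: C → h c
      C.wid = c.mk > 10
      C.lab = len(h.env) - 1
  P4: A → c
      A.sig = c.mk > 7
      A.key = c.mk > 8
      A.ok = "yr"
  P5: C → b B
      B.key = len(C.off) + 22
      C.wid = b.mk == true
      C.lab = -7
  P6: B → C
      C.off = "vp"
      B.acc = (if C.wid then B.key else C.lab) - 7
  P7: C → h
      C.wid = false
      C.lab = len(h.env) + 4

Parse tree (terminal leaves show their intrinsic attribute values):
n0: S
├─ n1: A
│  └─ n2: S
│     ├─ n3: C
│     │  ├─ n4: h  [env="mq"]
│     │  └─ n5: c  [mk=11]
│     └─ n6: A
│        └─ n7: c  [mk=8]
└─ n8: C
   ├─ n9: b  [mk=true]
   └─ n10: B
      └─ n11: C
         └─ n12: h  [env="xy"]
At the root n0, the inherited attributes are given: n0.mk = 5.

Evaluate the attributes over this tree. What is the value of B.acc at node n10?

1. n0.mk = 5  [given at root]
2. n2.mk = 16  [16]
3. n3.off = "kr"  ["kr"]
4. n4.env = "mq"  [terminal]
5. n5.mk = 11  [terminal]
6. n3.wid = true  [c.mk > 10]
7. n3.lab = 1  [len(h.env) - 1]
8. n7.mk = 8  [terminal]
9. n6.sig = true  [c.mk > 7]
10. n6.key = false  [c.mk > 8]
11. n6.ok = "yr"  ["yr"]
12. n2.sig = 14  [(if A.key then C.lab else S.mk) - 2]
13. n1.sig = true  [S.sig > 13]
14. n1.key = false  [S.sig > 14]
15. n1.ok = "pv"  ["pv"]
16. n8.off = "upv"  ["u" ++ A.ok]
17. n9.mk = true  [terminal]
18. n10.key = 25  [len(C.off) + 22]
19. n11.off = "vp"  ["vp"]
20. n12.env = "xy"  [terminal]
21. n11.wid = false  [false]
22. n11.lab = 6  [len(h.env) + 4]
23. n10.acc = -1  [(if C.wid then B.key else C.lab) - 7]
24. n8.wid = true  [b.mk == true]
25. n8.lab = -7  [-7]
26. n0.sig = -6  [S.mk - 11]

-1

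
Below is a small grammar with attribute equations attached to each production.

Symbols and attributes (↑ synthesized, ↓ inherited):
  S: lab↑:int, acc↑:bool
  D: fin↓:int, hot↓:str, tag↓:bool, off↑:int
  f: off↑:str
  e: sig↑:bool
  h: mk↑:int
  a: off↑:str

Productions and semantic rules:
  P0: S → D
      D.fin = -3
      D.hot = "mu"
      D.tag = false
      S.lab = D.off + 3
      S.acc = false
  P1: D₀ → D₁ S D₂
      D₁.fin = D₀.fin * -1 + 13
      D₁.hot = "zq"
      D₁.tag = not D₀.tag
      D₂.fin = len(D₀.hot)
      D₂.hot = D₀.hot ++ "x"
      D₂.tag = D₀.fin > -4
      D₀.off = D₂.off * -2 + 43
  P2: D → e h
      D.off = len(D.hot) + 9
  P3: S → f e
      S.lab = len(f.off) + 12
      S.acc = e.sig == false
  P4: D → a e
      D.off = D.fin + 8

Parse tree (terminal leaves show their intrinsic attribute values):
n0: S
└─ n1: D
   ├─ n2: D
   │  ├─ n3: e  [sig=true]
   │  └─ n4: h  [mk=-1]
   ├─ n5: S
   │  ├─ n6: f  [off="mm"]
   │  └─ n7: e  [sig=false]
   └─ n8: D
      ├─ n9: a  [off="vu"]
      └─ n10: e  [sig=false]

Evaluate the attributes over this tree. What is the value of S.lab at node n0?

26

1. n1.fin = -3  [-3]
2. n1.hot = "mu"  ["mu"]
3. n1.tag = false  [false]
4. n2.fin = 16  [D₀.fin * -1 + 13]
5. n2.hot = "zq"  ["zq"]
6. n2.tag = true  [not D₀.tag]
7. n3.sig = true  [terminal]
8. n4.mk = -1  [terminal]
9. n2.off = 11  [len(D.hot) + 9]
10. n6.off = "mm"  [terminal]
11. n7.sig = false  [terminal]
12. n5.lab = 14  [len(f.off) + 12]
13. n5.acc = true  [e.sig == false]
14. n8.fin = 2  [len(D₀.hot)]
15. n8.hot = "mux"  [D₀.hot ++ "x"]
16. n8.tag = true  [D₀.fin > -4]
17. n9.off = "vu"  [terminal]
18. n10.sig = false  [terminal]
19. n8.off = 10  [D.fin + 8]
20. n1.off = 23  [D₂.off * -2 + 43]
21. n0.lab = 26  [D.off + 3]
22. n0.acc = false  [false]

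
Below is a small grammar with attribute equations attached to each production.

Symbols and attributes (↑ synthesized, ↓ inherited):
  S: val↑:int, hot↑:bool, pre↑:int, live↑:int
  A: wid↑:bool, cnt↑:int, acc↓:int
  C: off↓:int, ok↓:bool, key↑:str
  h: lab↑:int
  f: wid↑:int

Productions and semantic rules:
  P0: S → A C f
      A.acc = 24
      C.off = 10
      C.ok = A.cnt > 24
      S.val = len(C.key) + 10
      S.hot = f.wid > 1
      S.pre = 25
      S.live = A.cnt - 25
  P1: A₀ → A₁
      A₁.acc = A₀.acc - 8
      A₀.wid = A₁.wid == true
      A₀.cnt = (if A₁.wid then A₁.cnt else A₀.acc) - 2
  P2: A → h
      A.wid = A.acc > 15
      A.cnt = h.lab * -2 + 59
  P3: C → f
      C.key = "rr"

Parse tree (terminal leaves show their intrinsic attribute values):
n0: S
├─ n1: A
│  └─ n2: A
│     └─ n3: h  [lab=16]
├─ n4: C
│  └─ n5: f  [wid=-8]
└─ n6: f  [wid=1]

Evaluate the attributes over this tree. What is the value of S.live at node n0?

0

1. n1.acc = 24  [24]
2. n2.acc = 16  [A₀.acc - 8]
3. n3.lab = 16  [terminal]
4. n2.wid = true  [A.acc > 15]
5. n2.cnt = 27  [h.lab * -2 + 59]
6. n1.wid = true  [A₁.wid == true]
7. n1.cnt = 25  [(if A₁.wid then A₁.cnt else A₀.acc) - 2]
8. n4.off = 10  [10]
9. n4.ok = true  [A.cnt > 24]
10. n5.wid = -8  [terminal]
11. n4.key = "rr"  ["rr"]
12. n6.wid = 1  [terminal]
13. n0.val = 12  [len(C.key) + 10]
14. n0.hot = false  [f.wid > 1]
15. n0.pre = 25  [25]
16. n0.live = 0  [A.cnt - 25]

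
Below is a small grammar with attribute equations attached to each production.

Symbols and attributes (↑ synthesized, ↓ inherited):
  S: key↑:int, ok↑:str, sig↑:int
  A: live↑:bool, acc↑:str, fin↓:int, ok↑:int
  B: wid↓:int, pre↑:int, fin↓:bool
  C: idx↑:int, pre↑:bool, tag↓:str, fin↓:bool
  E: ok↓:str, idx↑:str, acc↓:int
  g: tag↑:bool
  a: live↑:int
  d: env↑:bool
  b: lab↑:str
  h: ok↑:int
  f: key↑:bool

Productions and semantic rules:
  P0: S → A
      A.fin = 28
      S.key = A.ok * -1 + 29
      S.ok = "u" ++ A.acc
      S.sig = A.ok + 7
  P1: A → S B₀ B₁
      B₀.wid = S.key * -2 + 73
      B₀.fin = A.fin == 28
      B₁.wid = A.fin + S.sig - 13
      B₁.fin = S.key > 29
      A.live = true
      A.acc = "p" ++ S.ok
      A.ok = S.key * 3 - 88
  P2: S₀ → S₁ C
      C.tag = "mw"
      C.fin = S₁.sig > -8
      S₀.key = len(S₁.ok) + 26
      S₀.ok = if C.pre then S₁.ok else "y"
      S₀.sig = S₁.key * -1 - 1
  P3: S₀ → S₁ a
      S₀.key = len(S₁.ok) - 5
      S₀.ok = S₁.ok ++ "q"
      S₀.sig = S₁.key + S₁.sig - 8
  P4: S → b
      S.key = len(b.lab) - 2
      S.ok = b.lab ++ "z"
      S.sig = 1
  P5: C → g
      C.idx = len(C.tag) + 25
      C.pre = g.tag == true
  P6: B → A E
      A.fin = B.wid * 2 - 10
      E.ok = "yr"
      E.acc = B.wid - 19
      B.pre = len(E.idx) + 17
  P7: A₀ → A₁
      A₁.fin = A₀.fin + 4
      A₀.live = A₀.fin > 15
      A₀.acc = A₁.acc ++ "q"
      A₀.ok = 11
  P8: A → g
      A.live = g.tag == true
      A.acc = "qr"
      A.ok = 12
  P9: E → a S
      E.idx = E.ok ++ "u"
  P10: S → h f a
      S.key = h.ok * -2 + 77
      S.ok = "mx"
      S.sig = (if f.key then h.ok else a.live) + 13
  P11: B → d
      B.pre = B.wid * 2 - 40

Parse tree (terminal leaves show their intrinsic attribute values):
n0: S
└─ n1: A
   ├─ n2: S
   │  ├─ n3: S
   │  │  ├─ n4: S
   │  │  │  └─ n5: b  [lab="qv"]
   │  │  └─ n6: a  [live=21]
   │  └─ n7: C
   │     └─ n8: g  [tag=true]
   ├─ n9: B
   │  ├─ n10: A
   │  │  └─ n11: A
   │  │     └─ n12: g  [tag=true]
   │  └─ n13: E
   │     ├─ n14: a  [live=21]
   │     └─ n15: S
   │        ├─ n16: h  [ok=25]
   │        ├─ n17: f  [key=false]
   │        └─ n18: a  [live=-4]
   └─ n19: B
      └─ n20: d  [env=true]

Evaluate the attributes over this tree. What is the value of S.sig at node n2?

1

1. n1.fin = 28  [28]
2. n5.lab = "qv"  [terminal]
3. n4.key = 0  [len(b.lab) - 2]
4. n4.ok = "qvz"  [b.lab ++ "z"]
5. n4.sig = 1  [1]
6. n6.live = 21  [terminal]
7. n3.key = -2  [len(S₁.ok) - 5]
8. n3.ok = "qvzq"  [S₁.ok ++ "q"]
9. n3.sig = -7  [S₁.key + S₁.sig - 8]
10. n7.tag = "mw"  ["mw"]
11. n7.fin = true  [S₁.sig > -8]
12. n8.tag = true  [terminal]
13. n7.idx = 27  [len(C.tag) + 25]
14. n7.pre = true  [g.tag == true]
15. n2.key = 30  [len(S₁.ok) + 26]
16. n2.ok = "qvzq"  [if C.pre then S₁.ok else "y"]
17. n2.sig = 1  [S₁.key * -1 - 1]
18. n9.wid = 13  [S.key * -2 + 73]
19. n9.fin = true  [A.fin == 28]
20. n10.fin = 16  [B.wid * 2 - 10]
21. n11.fin = 20  [A₀.fin + 4]
22. n12.tag = true  [terminal]
23. n11.live = true  [g.tag == true]
24. n11.acc = "qr"  ["qr"]
25. n11.ok = 12  [12]
26. n10.live = true  [A₀.fin > 15]
27. n10.acc = "qrq"  [A₁.acc ++ "q"]
28. n10.ok = 11  [11]
29. n13.ok = "yr"  ["yr"]
30. n13.acc = -6  [B.wid - 19]
31. n14.live = 21  [terminal]
32. n16.ok = 25  [terminal]
33. n17.key = false  [terminal]
34. n18.live = -4  [terminal]
35. n15.key = 27  [h.ok * -2 + 77]
36. n15.ok = "mx"  ["mx"]
37. n15.sig = 9  [(if f.key then h.ok else a.live) + 13]
38. n13.idx = "yru"  [E.ok ++ "u"]
39. n9.pre = 20  [len(E.idx) + 17]
40. n19.wid = 16  [A.fin + S.sig - 13]
41. n19.fin = true  [S.key > 29]
42. n20.env = true  [terminal]
43. n19.pre = -8  [B.wid * 2 - 40]
44. n1.live = true  [true]
45. n1.acc = "pqvzq"  ["p" ++ S.ok]
46. n1.ok = 2  [S.key * 3 - 88]
47. n0.key = 27  [A.ok * -1 + 29]
48. n0.ok = "upqvzq"  ["u" ++ A.acc]
49. n0.sig = 9  [A.ok + 7]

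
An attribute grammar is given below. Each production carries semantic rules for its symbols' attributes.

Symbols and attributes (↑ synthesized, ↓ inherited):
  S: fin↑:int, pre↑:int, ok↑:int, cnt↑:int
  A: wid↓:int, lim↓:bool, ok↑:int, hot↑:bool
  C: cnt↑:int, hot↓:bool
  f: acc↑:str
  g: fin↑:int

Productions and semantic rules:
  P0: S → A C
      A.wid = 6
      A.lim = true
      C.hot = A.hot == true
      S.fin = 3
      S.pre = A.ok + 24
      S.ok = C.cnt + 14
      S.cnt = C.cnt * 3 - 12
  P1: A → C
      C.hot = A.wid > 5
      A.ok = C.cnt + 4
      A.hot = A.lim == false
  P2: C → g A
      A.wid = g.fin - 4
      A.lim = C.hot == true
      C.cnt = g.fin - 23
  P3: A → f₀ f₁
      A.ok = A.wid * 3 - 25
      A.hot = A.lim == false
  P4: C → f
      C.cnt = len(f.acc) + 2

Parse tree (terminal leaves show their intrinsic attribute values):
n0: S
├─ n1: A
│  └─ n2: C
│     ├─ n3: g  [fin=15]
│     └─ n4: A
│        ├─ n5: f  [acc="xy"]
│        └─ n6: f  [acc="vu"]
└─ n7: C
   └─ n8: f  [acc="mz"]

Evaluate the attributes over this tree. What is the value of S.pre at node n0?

1. n1.wid = 6  [6]
2. n1.lim = true  [true]
3. n2.hot = true  [A.wid > 5]
4. n3.fin = 15  [terminal]
5. n4.wid = 11  [g.fin - 4]
6. n4.lim = true  [C.hot == true]
7. n5.acc = "xy"  [terminal]
8. n6.acc = "vu"  [terminal]
9. n4.ok = 8  [A.wid * 3 - 25]
10. n4.hot = false  [A.lim == false]
11. n2.cnt = -8  [g.fin - 23]
12. n1.ok = -4  [C.cnt + 4]
13. n1.hot = false  [A.lim == false]
14. n7.hot = false  [A.hot == true]
15. n8.acc = "mz"  [terminal]
16. n7.cnt = 4  [len(f.acc) + 2]
17. n0.fin = 3  [3]
18. n0.pre = 20  [A.ok + 24]
19. n0.ok = 18  [C.cnt + 14]
20. n0.cnt = 0  [C.cnt * 3 - 12]

20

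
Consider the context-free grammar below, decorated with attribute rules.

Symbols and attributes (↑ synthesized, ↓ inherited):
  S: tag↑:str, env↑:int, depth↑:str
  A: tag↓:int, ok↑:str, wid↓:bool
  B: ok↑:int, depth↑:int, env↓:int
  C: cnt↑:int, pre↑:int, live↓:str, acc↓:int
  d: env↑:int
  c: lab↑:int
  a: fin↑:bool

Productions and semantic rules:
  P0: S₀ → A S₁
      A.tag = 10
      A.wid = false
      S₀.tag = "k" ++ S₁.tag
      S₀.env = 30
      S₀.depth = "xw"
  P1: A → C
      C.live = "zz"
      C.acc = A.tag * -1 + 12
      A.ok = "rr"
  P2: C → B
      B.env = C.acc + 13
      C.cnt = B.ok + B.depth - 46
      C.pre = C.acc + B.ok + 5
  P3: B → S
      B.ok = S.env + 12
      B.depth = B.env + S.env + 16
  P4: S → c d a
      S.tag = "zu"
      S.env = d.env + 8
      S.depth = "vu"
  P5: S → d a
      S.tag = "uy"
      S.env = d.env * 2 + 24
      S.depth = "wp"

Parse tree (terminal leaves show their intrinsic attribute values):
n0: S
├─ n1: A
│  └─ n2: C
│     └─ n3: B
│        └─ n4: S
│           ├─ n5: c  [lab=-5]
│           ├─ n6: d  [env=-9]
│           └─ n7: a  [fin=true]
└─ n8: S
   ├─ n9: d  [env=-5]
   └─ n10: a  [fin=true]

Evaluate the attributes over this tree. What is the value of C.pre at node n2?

1. n1.tag = 10  [10]
2. n1.wid = false  [false]
3. n2.live = "zz"  ["zz"]
4. n2.acc = 2  [A.tag * -1 + 12]
5. n3.env = 15  [C.acc + 13]
6. n5.lab = -5  [terminal]
7. n6.env = -9  [terminal]
8. n7.fin = true  [terminal]
9. n4.tag = "zu"  ["zu"]
10. n4.env = -1  [d.env + 8]
11. n4.depth = "vu"  ["vu"]
12. n3.ok = 11  [S.env + 12]
13. n3.depth = 30  [B.env + S.env + 16]
14. n2.cnt = -5  [B.ok + B.depth - 46]
15. n2.pre = 18  [C.acc + B.ok + 5]
16. n1.ok = "rr"  ["rr"]
17. n9.env = -5  [terminal]
18. n10.fin = true  [terminal]
19. n8.tag = "uy"  ["uy"]
20. n8.env = 14  [d.env * 2 + 24]
21. n8.depth = "wp"  ["wp"]
22. n0.tag = "kuy"  ["k" ++ S₁.tag]
23. n0.env = 30  [30]
24. n0.depth = "xw"  ["xw"]

18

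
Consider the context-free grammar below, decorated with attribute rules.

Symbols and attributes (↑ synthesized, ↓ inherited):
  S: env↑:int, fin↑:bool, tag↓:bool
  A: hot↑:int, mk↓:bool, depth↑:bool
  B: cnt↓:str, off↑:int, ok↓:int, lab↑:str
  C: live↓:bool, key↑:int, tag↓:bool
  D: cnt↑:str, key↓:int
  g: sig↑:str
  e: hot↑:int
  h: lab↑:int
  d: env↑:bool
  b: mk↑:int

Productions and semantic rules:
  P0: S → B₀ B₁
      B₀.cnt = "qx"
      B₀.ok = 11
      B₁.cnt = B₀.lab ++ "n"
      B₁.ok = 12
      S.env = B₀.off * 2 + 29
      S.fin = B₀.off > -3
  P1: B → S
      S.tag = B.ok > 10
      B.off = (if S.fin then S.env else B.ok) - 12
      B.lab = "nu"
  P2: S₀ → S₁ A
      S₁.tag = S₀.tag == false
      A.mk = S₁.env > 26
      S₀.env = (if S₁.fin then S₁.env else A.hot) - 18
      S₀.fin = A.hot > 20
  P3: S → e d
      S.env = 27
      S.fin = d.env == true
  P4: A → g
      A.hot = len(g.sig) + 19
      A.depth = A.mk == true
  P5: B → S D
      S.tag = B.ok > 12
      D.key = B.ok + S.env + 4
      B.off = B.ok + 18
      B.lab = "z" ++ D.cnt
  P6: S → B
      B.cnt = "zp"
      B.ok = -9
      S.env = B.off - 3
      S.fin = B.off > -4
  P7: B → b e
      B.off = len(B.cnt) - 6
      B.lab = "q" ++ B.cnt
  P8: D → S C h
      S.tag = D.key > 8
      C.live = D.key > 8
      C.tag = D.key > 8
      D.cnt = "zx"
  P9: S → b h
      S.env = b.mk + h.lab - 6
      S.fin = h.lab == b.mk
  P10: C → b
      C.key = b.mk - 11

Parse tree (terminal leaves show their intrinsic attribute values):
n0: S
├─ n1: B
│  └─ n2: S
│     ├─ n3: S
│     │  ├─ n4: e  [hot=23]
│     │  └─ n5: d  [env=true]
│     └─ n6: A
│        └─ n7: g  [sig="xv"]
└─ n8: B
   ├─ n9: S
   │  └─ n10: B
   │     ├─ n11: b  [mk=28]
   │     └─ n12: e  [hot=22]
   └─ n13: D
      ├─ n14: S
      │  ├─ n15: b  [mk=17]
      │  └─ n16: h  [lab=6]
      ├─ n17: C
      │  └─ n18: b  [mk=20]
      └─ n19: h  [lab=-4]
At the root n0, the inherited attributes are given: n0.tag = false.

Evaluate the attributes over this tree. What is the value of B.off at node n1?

-3

1. n0.tag = false  [given at root]
2. n1.cnt = "qx"  ["qx"]
3. n1.ok = 11  [11]
4. n2.tag = true  [B.ok > 10]
5. n3.tag = false  [S₀.tag == false]
6. n4.hot = 23  [terminal]
7. n5.env = true  [terminal]
8. n3.env = 27  [27]
9. n3.fin = true  [d.env == true]
10. n6.mk = true  [S₁.env > 26]
11. n7.sig = "xv"  [terminal]
12. n6.hot = 21  [len(g.sig) + 19]
13. n6.depth = true  [A.mk == true]
14. n2.env = 9  [(if S₁.fin then S₁.env else A.hot) - 18]
15. n2.fin = true  [A.hot > 20]
16. n1.off = -3  [(if S.fin then S.env else B.ok) - 12]
17. n1.lab = "nu"  ["nu"]
18. n8.cnt = "nun"  [B₀.lab ++ "n"]
19. n8.ok = 12  [12]
20. n9.tag = false  [B.ok > 12]
21. n10.cnt = "zp"  ["zp"]
22. n10.ok = -9  [-9]
23. n11.mk = 28  [terminal]
24. n12.hot = 22  [terminal]
25. n10.off = -4  [len(B.cnt) - 6]
26. n10.lab = "qzp"  ["q" ++ B.cnt]
27. n9.env = -7  [B.off - 3]
28. n9.fin = false  [B.off > -4]
29. n13.key = 9  [B.ok + S.env + 4]
30. n14.tag = true  [D.key > 8]
31. n15.mk = 17  [terminal]
32. n16.lab = 6  [terminal]
33. n14.env = 17  [b.mk + h.lab - 6]
34. n14.fin = false  [h.lab == b.mk]
35. n17.live = true  [D.key > 8]
36. n17.tag = true  [D.key > 8]
37. n18.mk = 20  [terminal]
38. n17.key = 9  [b.mk - 11]
39. n19.lab = -4  [terminal]
40. n13.cnt = "zx"  ["zx"]
41. n8.off = 30  [B.ok + 18]
42. n8.lab = "zzx"  ["z" ++ D.cnt]
43. n0.env = 23  [B₀.off * 2 + 29]
44. n0.fin = false  [B₀.off > -3]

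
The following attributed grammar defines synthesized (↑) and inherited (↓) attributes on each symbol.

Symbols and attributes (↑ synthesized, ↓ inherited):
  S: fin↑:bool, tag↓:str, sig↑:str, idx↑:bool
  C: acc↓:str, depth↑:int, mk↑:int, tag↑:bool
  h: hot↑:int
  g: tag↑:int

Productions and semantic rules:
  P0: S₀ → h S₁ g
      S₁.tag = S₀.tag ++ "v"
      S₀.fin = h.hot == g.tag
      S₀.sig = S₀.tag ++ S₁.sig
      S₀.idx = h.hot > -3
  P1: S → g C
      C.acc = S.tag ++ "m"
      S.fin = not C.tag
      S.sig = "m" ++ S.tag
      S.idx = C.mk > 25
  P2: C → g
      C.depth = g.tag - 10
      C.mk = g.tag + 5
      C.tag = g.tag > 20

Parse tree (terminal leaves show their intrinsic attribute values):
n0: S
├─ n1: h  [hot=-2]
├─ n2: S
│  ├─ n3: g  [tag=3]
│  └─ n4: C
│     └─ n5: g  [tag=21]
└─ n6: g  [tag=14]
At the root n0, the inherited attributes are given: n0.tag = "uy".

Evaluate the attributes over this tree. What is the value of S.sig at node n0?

"uymuyv"

1. n0.tag = "uy"  [given at root]
2. n1.hot = -2  [terminal]
3. n2.tag = "uyv"  [S₀.tag ++ "v"]
4. n3.tag = 3  [terminal]
5. n4.acc = "uyvm"  [S.tag ++ "m"]
6. n5.tag = 21  [terminal]
7. n4.depth = 11  [g.tag - 10]
8. n4.mk = 26  [g.tag + 5]
9. n4.tag = true  [g.tag > 20]
10. n2.fin = false  [not C.tag]
11. n2.sig = "muyv"  ["m" ++ S.tag]
12. n2.idx = true  [C.mk > 25]
13. n6.tag = 14  [terminal]
14. n0.fin = false  [h.hot == g.tag]
15. n0.sig = "uymuyv"  [S₀.tag ++ S₁.sig]
16. n0.idx = true  [h.hot > -3]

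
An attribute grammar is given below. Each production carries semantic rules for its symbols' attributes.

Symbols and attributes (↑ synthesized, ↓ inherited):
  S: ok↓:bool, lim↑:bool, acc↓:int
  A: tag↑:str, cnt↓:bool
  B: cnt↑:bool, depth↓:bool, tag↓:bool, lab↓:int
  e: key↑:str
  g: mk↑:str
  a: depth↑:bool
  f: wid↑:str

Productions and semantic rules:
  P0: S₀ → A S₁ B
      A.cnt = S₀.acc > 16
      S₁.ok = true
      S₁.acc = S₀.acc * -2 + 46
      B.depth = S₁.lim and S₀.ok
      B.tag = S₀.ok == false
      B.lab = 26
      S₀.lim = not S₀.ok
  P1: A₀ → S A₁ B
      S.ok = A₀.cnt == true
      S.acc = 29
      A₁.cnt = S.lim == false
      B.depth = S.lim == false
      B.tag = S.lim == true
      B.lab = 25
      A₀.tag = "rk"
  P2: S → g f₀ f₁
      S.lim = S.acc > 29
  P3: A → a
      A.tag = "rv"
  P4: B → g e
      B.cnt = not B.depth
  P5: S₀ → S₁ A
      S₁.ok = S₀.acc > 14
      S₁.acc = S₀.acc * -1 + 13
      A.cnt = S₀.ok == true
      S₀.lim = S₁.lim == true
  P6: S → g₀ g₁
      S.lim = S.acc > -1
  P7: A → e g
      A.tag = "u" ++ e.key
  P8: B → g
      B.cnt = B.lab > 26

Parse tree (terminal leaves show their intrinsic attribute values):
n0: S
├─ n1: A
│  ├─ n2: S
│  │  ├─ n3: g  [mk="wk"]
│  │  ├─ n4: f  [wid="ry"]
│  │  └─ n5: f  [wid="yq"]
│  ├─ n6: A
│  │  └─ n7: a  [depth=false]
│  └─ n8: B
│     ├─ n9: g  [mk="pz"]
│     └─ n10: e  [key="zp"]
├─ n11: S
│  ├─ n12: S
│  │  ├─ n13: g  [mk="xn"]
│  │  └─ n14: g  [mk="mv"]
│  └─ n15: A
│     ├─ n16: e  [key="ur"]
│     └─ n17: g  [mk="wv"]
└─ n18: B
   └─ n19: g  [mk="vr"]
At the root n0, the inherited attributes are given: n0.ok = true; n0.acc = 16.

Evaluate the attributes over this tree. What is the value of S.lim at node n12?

1. n0.ok = true  [given at root]
2. n0.acc = 16  [given at root]
3. n1.cnt = false  [S₀.acc > 16]
4. n2.ok = false  [A₀.cnt == true]
5. n2.acc = 29  [29]
6. n3.mk = "wk"  [terminal]
7. n4.wid = "ry"  [terminal]
8. n5.wid = "yq"  [terminal]
9. n2.lim = false  [S.acc > 29]
10. n6.cnt = true  [S.lim == false]
11. n7.depth = false  [terminal]
12. n6.tag = "rv"  ["rv"]
13. n8.depth = true  [S.lim == false]
14. n8.tag = false  [S.lim == true]
15. n8.lab = 25  [25]
16. n9.mk = "pz"  [terminal]
17. n10.key = "zp"  [terminal]
18. n8.cnt = false  [not B.depth]
19. n1.tag = "rk"  ["rk"]
20. n11.ok = true  [true]
21. n11.acc = 14  [S₀.acc * -2 + 46]
22. n12.ok = false  [S₀.acc > 14]
23. n12.acc = -1  [S₀.acc * -1 + 13]
24. n13.mk = "xn"  [terminal]
25. n14.mk = "mv"  [terminal]
26. n12.lim = false  [S.acc > -1]
27. n15.cnt = true  [S₀.ok == true]
28. n16.key = "ur"  [terminal]
29. n17.mk = "wv"  [terminal]
30. n15.tag = "uur"  ["u" ++ e.key]
31. n11.lim = false  [S₁.lim == true]
32. n18.depth = false  [S₁.lim and S₀.ok]
33. n18.tag = false  [S₀.ok == false]
34. n18.lab = 26  [26]
35. n19.mk = "vr"  [terminal]
36. n18.cnt = false  [B.lab > 26]
37. n0.lim = false  [not S₀.ok]

false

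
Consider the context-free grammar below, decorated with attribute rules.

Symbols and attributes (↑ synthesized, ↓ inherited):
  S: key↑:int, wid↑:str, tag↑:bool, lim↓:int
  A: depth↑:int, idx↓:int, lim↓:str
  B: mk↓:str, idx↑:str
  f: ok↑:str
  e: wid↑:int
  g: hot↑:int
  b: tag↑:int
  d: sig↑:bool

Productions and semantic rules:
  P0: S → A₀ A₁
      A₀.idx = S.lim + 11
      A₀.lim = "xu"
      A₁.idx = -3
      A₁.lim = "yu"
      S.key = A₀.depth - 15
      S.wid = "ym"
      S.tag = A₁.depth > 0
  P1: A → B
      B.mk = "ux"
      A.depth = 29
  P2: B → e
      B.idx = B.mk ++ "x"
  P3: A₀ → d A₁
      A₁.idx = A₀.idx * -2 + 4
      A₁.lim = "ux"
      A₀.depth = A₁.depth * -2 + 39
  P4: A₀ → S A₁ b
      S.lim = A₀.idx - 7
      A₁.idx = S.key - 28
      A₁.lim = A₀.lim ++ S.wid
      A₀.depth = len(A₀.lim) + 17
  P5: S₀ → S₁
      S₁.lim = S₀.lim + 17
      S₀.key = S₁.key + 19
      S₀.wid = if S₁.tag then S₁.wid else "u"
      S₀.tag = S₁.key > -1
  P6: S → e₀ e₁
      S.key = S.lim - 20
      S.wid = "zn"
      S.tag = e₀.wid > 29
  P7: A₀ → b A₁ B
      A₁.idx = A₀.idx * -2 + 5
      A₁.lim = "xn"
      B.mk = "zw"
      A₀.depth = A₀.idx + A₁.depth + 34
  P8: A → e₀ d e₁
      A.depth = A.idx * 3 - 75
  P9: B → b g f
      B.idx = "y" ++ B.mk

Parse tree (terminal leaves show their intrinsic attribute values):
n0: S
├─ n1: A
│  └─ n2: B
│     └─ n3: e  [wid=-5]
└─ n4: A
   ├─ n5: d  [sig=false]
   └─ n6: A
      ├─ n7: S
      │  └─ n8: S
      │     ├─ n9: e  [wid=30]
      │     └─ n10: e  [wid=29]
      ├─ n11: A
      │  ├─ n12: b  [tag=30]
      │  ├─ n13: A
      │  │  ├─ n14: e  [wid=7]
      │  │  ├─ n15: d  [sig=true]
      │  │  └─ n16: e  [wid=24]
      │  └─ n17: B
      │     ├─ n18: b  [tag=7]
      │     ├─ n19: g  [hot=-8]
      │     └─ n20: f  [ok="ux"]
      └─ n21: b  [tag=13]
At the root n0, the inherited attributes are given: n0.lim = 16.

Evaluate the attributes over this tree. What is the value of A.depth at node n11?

19

1. n0.lim = 16  [given at root]
2. n1.idx = 27  [S.lim + 11]
3. n1.lim = "xu"  ["xu"]
4. n2.mk = "ux"  ["ux"]
5. n3.wid = -5  [terminal]
6. n2.idx = "uxx"  [B.mk ++ "x"]
7. n1.depth = 29  [29]
8. n4.idx = -3  [-3]
9. n4.lim = "yu"  ["yu"]
10. n5.sig = false  [terminal]
11. n6.idx = 10  [A₀.idx * -2 + 4]
12. n6.lim = "ux"  ["ux"]
13. n7.lim = 3  [A₀.idx - 7]
14. n8.lim = 20  [S₀.lim + 17]
15. n9.wid = 30  [terminal]
16. n10.wid = 29  [terminal]
17. n8.key = 0  [S.lim - 20]
18. n8.wid = "zn"  ["zn"]
19. n8.tag = true  [e₀.wid > 29]
20. n7.key = 19  [S₁.key + 19]
21. n7.wid = "zn"  [if S₁.tag then S₁.wid else "u"]
22. n7.tag = true  [S₁.key > -1]
23. n11.idx = -9  [S.key - 28]
24. n11.lim = "uxzn"  [A₀.lim ++ S.wid]
25. n12.tag = 30  [terminal]
26. n13.idx = 23  [A₀.idx * -2 + 5]
27. n13.lim = "xn"  ["xn"]
28. n14.wid = 7  [terminal]
29. n15.sig = true  [terminal]
30. n16.wid = 24  [terminal]
31. n13.depth = -6  [A.idx * 3 - 75]
32. n17.mk = "zw"  ["zw"]
33. n18.tag = 7  [terminal]
34. n19.hot = -8  [terminal]
35. n20.ok = "ux"  [terminal]
36. n17.idx = "yzw"  ["y" ++ B.mk]
37. n11.depth = 19  [A₀.idx + A₁.depth + 34]
38. n21.tag = 13  [terminal]
39. n6.depth = 19  [len(A₀.lim) + 17]
40. n4.depth = 1  [A₁.depth * -2 + 39]
41. n0.key = 14  [A₀.depth - 15]
42. n0.wid = "ym"  ["ym"]
43. n0.tag = true  [A₁.depth > 0]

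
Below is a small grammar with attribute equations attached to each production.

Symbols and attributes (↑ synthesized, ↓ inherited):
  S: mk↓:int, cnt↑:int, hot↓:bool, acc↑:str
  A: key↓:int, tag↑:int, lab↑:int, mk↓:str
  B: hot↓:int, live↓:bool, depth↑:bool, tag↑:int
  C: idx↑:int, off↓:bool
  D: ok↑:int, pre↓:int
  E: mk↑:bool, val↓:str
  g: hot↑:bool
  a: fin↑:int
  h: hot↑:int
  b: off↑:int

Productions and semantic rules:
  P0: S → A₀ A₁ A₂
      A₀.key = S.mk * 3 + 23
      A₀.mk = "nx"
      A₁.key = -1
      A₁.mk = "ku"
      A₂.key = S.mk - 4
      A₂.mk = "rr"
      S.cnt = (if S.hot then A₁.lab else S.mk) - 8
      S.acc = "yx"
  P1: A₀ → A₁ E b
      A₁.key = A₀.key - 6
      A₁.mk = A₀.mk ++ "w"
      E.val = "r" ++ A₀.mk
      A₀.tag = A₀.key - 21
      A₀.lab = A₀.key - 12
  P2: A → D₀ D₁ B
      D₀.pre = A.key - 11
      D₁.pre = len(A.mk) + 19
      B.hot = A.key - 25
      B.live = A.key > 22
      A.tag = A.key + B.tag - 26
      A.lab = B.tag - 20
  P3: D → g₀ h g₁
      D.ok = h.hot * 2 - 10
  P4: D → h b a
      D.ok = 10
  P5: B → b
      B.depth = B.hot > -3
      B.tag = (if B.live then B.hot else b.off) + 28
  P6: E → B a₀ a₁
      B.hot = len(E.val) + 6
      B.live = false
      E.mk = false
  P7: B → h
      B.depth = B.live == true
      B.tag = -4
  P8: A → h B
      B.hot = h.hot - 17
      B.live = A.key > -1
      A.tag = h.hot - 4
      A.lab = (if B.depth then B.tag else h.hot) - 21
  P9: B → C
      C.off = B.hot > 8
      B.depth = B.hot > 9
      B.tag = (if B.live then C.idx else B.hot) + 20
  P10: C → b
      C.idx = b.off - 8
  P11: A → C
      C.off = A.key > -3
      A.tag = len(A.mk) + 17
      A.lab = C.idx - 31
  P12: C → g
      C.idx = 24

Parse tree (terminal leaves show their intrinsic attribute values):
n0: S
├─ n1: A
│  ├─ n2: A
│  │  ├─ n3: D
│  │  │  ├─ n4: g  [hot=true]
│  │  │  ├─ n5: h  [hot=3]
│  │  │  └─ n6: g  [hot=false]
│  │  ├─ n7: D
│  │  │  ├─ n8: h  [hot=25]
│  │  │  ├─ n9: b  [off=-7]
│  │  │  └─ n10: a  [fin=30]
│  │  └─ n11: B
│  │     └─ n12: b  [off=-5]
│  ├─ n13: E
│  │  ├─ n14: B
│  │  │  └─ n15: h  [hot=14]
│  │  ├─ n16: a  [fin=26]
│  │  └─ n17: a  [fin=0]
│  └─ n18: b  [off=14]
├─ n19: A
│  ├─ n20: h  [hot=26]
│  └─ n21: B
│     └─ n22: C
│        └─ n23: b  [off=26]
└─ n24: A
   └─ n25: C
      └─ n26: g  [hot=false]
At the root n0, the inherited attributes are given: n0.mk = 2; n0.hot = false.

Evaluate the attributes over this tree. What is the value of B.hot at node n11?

-2

1. n0.mk = 2  [given at root]
2. n0.hot = false  [given at root]
3. n1.key = 29  [S.mk * 3 + 23]
4. n1.mk = "nx"  ["nx"]
5. n2.key = 23  [A₀.key - 6]
6. n2.mk = "nxw"  [A₀.mk ++ "w"]
7. n3.pre = 12  [A.key - 11]
8. n4.hot = true  [terminal]
9. n5.hot = 3  [terminal]
10. n6.hot = false  [terminal]
11. n3.ok = -4  [h.hot * 2 - 10]
12. n7.pre = 22  [len(A.mk) + 19]
13. n8.hot = 25  [terminal]
14. n9.off = -7  [terminal]
15. n10.fin = 30  [terminal]
16. n7.ok = 10  [10]
17. n11.hot = -2  [A.key - 25]
18. n11.live = true  [A.key > 22]
19. n12.off = -5  [terminal]
20. n11.depth = true  [B.hot > -3]
21. n11.tag = 26  [(if B.live then B.hot else b.off) + 28]
22. n2.tag = 23  [A.key + B.tag - 26]
23. n2.lab = 6  [B.tag - 20]
24. n13.val = "rnx"  ["r" ++ A₀.mk]
25. n14.hot = 9  [len(E.val) + 6]
26. n14.live = false  [false]
27. n15.hot = 14  [terminal]
28. n14.depth = false  [B.live == true]
29. n14.tag = -4  [-4]
30. n16.fin = 26  [terminal]
31. n17.fin = 0  [terminal]
32. n13.mk = false  [false]
33. n18.off = 14  [terminal]
34. n1.tag = 8  [A₀.key - 21]
35. n1.lab = 17  [A₀.key - 12]
36. n19.key = -1  [-1]
37. n19.mk = "ku"  ["ku"]
38. n20.hot = 26  [terminal]
39. n21.hot = 9  [h.hot - 17]
40. n21.live = false  [A.key > -1]
41. n22.off = true  [B.hot > 8]
42. n23.off = 26  [terminal]
43. n22.idx = 18  [b.off - 8]
44. n21.depth = false  [B.hot > 9]
45. n21.tag = 29  [(if B.live then C.idx else B.hot) + 20]
46. n19.tag = 22  [h.hot - 4]
47. n19.lab = 5  [(if B.depth then B.tag else h.hot) - 21]
48. n24.key = -2  [S.mk - 4]
49. n24.mk = "rr"  ["rr"]
50. n25.off = true  [A.key > -3]
51. n26.hot = false  [terminal]
52. n25.idx = 24  [24]
53. n24.tag = 19  [len(A.mk) + 17]
54. n24.lab = -7  [C.idx - 31]
55. n0.cnt = -6  [(if S.hot then A₁.lab else S.mk) - 8]
56. n0.acc = "yx"  ["yx"]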